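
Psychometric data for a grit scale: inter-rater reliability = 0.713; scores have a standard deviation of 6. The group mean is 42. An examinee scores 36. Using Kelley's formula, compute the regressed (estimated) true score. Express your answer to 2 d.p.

T̂ = 0.7130(36) + 0.2870(42) ≈ 37.7220

37.72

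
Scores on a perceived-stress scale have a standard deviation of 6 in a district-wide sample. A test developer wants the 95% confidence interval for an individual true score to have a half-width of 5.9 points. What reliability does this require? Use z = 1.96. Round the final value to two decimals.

0.75

Required SEM = 5.9 / 1.96 ≈ 3.0102
Required reliability = 1 − (SEM/SD)² = 1 − 0.2517 ≈ 0.7483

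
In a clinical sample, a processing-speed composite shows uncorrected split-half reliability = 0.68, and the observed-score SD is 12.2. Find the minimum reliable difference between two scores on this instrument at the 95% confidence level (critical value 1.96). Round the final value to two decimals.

14.76

Spearman-Brown: r = 2(0.68) / (1 + 0.68) = 1.360 / 1.680 ≈ 0.810
SEM = 12.200 · √(1 − 0.810) = 12.200 · √0.190 ≈ 12.200 · 0.436 ≈ 5.325
SE_diff = SEM · √2 ≈ 5.325 · 1.414 ≈ 7.530
Minimum reliable difference = 1.96 · SE_diff ≈ 1.96 · 7.530 ≈ 14.759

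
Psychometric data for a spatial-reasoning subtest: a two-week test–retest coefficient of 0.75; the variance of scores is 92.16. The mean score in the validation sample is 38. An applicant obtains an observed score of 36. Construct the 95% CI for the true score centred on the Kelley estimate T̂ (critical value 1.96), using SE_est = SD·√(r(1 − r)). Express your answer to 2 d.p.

SD = √92.16 ≈ 9.6000
Estimated true score = 0.7500*36 + (1 − 0.7500)*38 ≈ 36.5000
SE_est = 9.6000·√[r(1 − r)] ≈ 4.1569
CI = 36.5000 ± 1.96 * 4.1569 → [28.3524, 44.6476]

[28.35, 44.65]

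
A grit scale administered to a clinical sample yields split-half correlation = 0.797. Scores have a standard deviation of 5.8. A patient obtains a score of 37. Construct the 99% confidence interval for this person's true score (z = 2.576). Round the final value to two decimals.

r_full = 2·0.797 / (1 + 0.797) ≈ 0.887
SEM = 5.800×√(1 − 0.887) ≈ 1.949
Margin = 2.576 × 1.949 ≈ 5.022
99% CI: 37 ± 5.022 = [31.978, 42.022]

[31.98, 42.02]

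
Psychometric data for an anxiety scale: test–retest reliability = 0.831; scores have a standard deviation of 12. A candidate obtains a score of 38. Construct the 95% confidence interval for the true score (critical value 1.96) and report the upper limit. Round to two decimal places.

47.67

The standard error of measurement is 12.0000*√(1 − 0.8310) ≈ 12.0000*0.4111 ≈ 4.9332.
1.96 * SEM ≈ 9.6690
Upper limit = 38 + 9.6690 ≈ 47.6690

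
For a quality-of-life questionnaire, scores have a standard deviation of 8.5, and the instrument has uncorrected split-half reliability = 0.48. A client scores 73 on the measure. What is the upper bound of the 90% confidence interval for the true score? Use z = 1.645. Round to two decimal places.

Spearman-Brown: r = 2(0.48) / (1 + 0.48) = 0.9600 / 1.4800 ≃ 0.6486
SEM = 8.5000 * √(1 − 0.6486) = 8.5000 * √0.3514 ≃ 8.5000 * 0.5927 ≃ 5.0384
Margin = 1.645 * 5.0384 ≃ 8.2881
Upper limit = 73 + 8.2881 ≃ 81.2881

81.29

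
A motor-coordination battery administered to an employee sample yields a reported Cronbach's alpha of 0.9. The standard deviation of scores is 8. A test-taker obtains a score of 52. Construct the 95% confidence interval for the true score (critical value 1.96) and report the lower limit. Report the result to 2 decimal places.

47.04

SEM = 8.000 · √(1 − 0.900) = 8.000 · √0.100 ≈ 8.000 · 0.316 ≈ 2.530
Half-width = 1.96·2.530 ≈ 4.958
Lower limit = 52 − 4.958 ≈ 47.042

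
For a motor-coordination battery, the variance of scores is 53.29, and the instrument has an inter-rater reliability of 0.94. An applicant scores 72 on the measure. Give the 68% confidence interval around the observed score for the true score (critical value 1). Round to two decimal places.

σ = 53.29^(1/2) = 7.3000
SEM = 7.3000 × √(1 − 0.9400) = 7.3000 × √0.0600 ≃ 7.3000 × 0.2449 ≃ 1.7881
Margin = 1 × 1.7881 ≃ 1.7881
CI = 72 ± 1.7881 → [70.2119, 73.7881]

[70.21, 73.79]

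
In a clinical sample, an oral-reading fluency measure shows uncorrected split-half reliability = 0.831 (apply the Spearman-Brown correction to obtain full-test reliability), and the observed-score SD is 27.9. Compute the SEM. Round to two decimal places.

8.48

Full-length reliability (Spearman-Brown) = 2(0.831)/(1+0.831) ≈ 0.908
SEM = 27.900 * √(1 − 0.908) = 27.900 * √0.092 ≈ 27.900 * 0.304 ≈ 8.476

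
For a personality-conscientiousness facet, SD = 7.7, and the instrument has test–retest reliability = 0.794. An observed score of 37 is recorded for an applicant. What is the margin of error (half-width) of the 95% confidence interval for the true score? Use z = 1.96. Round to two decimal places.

SEM = 7.7000*√(1 − 0.7940) ≃ 3.4948
Half-width = 1.96*3.4948 ≃ 6.8498

6.85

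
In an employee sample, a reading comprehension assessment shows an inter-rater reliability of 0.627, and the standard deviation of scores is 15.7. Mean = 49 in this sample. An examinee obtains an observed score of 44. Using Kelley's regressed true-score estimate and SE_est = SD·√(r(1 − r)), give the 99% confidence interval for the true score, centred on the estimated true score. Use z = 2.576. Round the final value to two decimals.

T̂ = 0.6270(44) + 0.3730(49) ≈ 45.8650
SE_est = SD · √(r(1 − r)) = 15.7000 · √0.2339 ≈ 15.7000 · 0.4836 ≈ 7.5926
CI = 45.8650 ± 2.576 · 7.5926 → [26.3066, 65.4234]

[26.31, 65.42]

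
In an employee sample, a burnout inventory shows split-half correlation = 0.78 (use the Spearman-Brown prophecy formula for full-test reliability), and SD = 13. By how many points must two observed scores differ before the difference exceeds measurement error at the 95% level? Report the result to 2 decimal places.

Full-length reliability (Spearman-Brown) = 2(0.78)/(1+0.78) ≈ 0.87640
SEM = 13.00000×√(1 − 0.87640) ≈ 4.57030
SE_diff = √2 × SEM ≈ 6.46338
Minimum reliable difference = 1.96 × SE_diff ≈ 1.96 × 6.46338 ≈ 12.66822

12.67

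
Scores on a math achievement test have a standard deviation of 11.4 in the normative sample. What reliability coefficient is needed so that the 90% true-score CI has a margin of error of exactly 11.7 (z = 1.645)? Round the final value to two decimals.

Required SEM = 11.7 / 1.645 ≃ 7.112
Required reliability = 1 − (SEM/SD)² = 1 − 0.389 ≃ 0.611

0.61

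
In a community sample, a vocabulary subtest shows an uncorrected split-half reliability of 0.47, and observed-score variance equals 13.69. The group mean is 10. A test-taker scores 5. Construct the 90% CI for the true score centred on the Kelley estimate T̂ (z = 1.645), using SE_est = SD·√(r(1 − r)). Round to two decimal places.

[3.88, 9.73]

σ = 13.69^(1/2) = 3.700
Spearman-Brown: r = 2(0.47) / (1 + 0.47) = 0.940 / 1.470 ≈ 0.639
T̂ = 0.639(5) + 0.361(10) ≈ 6.803
SE_est = 3.700*√(0.639*0.361) ≈ 1.777
90% CI: 6.803 ± 2.922 ≈ (3.880, 9.725)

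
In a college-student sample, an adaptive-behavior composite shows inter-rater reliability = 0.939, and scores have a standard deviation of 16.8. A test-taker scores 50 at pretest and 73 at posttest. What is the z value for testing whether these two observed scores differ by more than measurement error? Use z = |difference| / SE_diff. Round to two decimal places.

3.92

SEM = 16.8000 × √(1 − 0.9390) = 16.8000 × √0.0610 ≈ 16.8000 × 0.2470 ≈ 4.1493
SE_diff = √2 × SEM ≈ 5.8680
z = |50 − 73| / 5.8680 = 23 / 5.8680 ≈ 3.9196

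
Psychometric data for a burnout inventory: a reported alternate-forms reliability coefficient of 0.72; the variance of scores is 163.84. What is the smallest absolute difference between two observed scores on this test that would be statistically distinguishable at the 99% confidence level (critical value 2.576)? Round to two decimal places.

SD = √163.84 = 12.8000
The standard error of measurement is 12.8000×√(1 − 0.7200) ≈ 12.8000×0.5292 ≈ 6.7731.
Standard error of the difference = 6.7731·√2 ≈ 9.5786
Smallest detectable difference = 2.576×9.5786 ≈ 24.6746

24.67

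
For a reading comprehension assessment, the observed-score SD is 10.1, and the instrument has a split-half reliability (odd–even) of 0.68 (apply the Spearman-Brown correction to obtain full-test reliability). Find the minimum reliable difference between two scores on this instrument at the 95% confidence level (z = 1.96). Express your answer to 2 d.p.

12.22

Spearman-Brown: r = 2(0.68) / (1 + 0.68) = 1.360 / 1.680 ≈ 0.810
SEM = 10.100 · √(1 − 0.810) = 10.100 · √0.190 ≈ 10.100 · 0.436 ≈ 4.408
SE_diff = SEM · √2 ≈ 4.408 · 1.414 ≈ 6.234
Smallest detectable difference = 1.96·6.234 ≈ 12.218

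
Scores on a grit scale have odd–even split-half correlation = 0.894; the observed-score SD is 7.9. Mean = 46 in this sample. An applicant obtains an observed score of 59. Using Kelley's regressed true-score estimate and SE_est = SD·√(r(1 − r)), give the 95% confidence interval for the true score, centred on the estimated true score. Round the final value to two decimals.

[54.71, 61.83]

Spearman-Brown: r = 2(0.894) / (1 + 0.894) = 1.7880 / 1.8940 ≈ 0.9440
T̂ = r·X + (1 − r)·M = 0.9440*59 + 0.0560*46 ≈ 55.6980 + 2.5744 ≈ 58.2724
SE_est = SD * √(r(1 − r)) = 7.9000 * √0.0528 ≈ 7.9000 * 0.2299 ≈ 1.8159
95% CI: 58.2724 ± 3.5591 ≈ (54.7133, 61.8315)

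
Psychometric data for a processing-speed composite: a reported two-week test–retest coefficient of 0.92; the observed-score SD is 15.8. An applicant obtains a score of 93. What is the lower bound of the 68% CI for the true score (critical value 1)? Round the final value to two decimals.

88.53

SEM = 15.8000·√(1 − 0.9200) ≈ 4.4689
Margin = 1 · 4.4689 ≈ 4.4689
Lower limit = 93 − 4.4689 ≈ 88.5311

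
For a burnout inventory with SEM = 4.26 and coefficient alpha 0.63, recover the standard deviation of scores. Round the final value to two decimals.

7.00

SD = 4.26 / √(1 − 0.63) ≈ 7.0034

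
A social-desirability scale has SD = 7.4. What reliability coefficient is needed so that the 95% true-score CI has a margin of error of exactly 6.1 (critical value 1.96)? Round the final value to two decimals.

0.82

Required SEM = 6.1 / 1.96 ≃ 3.112
r = 1 − (SEM / SD)² = 1 − (3.112 / 7.4)² ≃ 1 − 0.177 ≃ 0.823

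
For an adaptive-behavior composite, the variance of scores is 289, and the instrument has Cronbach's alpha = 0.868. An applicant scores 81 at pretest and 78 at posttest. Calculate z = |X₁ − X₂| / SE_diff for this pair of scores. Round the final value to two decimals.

0.34

SD = √289 = 17.0000
SEM = 17.0000 * √(1 − 0.8680) = 17.0000 * √0.1320 ≈ 17.0000 * 0.3633 ≈ 6.1764
SE_diff = SEM * √2 ≈ 6.1764 * 1.4142 ≈ 8.7348
z = 3 / 8.7348 ≈ 0.3435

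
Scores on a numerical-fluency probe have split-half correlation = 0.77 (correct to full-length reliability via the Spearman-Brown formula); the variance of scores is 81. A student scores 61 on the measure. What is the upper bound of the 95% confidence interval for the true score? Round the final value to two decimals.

σ = 81^(1/2) = 9.0000
Full-length reliability (Spearman-Brown) = 2(0.77)/(1+0.77) ≈ 0.8701
The standard error of measurement is 9.0000·√(1 − 0.8701) ≈ 9.0000·0.3605 ≈ 3.2443.
1.96 · SEM ≈ 6.3588
Upper limit = 61 + 6.3588 ≈ 67.3588

67.36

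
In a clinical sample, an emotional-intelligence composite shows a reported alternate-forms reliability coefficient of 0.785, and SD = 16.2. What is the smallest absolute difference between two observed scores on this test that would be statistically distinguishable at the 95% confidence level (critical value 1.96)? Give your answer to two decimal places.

SEM = 16.20000 × √(1 − 0.78500) = 16.20000 × √0.21500 ≈ 16.20000 × 0.46368 ≈ 7.51163
SE_diff = SEM × √2 ≈ 7.51163 × 1.41421 ≈ 10.62305
Minimum reliable difference = 1.96 × SE_diff ≈ 1.96 × 10.62305 ≈ 20.82118

20.82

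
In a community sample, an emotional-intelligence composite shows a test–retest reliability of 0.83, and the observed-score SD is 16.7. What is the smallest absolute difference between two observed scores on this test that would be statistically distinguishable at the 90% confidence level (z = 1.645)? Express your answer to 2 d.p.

16.02

SEM = 16.700 · √(1 − 0.830) = 16.700 · √0.170 ≈ 16.700 · 0.412 ≈ 6.886
SE_diff = SEM · √2 ≈ 6.886 · 1.414 ≈ 9.738
Minimum reliable difference = 1.645 · SE_diff ≈ 1.645 · 9.738 ≈ 16.018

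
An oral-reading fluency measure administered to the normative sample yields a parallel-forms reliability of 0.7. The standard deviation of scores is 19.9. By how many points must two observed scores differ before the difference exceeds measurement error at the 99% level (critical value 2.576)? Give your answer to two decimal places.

SEM = 19.900*√(1 − 0.700) ≈ 10.900
SE_diff = √2 * SEM ≈ 15.414
Smallest detectable difference = 2.576*15.414 ≈ 39.708

39.71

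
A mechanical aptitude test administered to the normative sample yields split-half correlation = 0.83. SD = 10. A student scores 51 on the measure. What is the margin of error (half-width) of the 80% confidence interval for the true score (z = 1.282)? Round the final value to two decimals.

r_full = 2·0.83 / (1 + 0.83) ≃ 0.9071
SEM = 10.0000×√(1 − 0.9071) ≃ 3.0479
1.282 × SEM ≃ 3.9074

3.91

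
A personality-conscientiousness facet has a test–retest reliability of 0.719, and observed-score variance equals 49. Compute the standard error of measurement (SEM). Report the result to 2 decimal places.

SD = √49 ≈ 7.0000
The standard error of measurement is 7.0000*√(1 − 0.7190) ≈ 7.0000*0.5301 ≈ 3.7107.

3.71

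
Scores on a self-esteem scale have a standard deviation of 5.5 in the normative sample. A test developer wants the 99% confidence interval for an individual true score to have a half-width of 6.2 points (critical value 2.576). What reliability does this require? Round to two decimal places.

0.81

Required SEM = 6.2 / 2.576 ≈ 2.4068
r = 1 − (2.4068/5.5)² ≈ 1 − 0.1915 ≈ 0.8085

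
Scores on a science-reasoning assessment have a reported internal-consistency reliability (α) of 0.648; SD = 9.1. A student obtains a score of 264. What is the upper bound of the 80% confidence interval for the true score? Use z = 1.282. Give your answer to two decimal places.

270.92

The standard error of measurement is 9.100·√(1 − 0.648) ≈ 9.100·0.593 ≈ 5.399.
1.282 · SEM ≈ 6.922
Upper limit = 264 + 6.922 ≈ 270.922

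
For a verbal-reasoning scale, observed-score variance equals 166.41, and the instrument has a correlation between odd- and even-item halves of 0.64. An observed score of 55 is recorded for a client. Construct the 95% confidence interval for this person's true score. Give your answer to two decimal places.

[43.15, 66.85]

SD = √166.41 ≈ 12.90000
Spearman-Brown: r = 2(0.64) / (1 + 0.64) = 1.28000 / 1.64000 ≈ 0.78049
SEM = 12.90000*√(1 − 0.78049) ≈ 6.04392
Margin = 1.96 * 6.04392 ≈ 11.84609
Interval: (43.15391, 66.84609)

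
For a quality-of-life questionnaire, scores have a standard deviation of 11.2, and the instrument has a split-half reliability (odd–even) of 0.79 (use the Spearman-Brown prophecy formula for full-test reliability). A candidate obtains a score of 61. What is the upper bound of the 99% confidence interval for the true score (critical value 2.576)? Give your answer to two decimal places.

Full-length reliability (Spearman-Brown) = 2(0.79)/(1+0.79) ≈ 0.8827
SEM = 11.2000*√(1 − 0.8827) ≈ 3.8362
Half-width = 2.576*3.8362 ≈ 9.8820
Upper bound: 61 + 9.8820 = 70.8820

70.88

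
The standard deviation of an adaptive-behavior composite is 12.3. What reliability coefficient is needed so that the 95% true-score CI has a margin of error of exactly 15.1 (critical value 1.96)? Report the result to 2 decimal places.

SEM needed = half-width / z = 15.1/1.96 ≃ 7.704
Required reliability = 1 − (SEM/SD)² = 1 − 0.392 ≃ 0.608

0.61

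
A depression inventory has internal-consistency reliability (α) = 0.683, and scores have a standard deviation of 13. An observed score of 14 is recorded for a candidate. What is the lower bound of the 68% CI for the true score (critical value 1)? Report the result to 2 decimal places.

The standard error of measurement is 13.0000*√(1 − 0.6830) ≃ 13.0000*0.5630 ≃ 7.3194.
Half-width = 1*7.3194 ≃ 7.3194
Lower limit = 14 − 7.3194 ≃ 6.6806

6.68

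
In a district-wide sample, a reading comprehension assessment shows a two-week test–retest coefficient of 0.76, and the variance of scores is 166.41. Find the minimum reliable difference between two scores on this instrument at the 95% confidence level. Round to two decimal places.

σ = 166.41^(1/2) = 12.9000
The standard error of measurement is 12.9000·√(1 − 0.7600) ≈ 12.9000·0.4899 ≈ 6.3197.
Standard error of the difference = 6.3197·√2 ≈ 8.9374
Smallest detectable difference = 1.96·8.9374 ≈ 17.5173

17.52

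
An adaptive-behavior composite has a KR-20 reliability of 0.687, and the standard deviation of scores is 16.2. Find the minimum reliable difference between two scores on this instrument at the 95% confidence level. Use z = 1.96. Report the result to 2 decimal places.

25.12

SEM = 16.200·√(1 − 0.687) ≃ 9.063
Standard error of the difference = 9.063·√2 ≃ 12.817
Minimum reliable difference = 1.96 · SE_diff ≃ 1.96 · 12.817 ≃ 25.122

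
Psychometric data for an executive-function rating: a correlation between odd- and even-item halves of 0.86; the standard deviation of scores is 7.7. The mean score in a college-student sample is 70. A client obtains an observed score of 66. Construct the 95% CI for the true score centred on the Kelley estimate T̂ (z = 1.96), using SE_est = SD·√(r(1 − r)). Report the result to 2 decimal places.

r_full = 2·0.86 / (1 + 0.86) ≈ 0.925
Estimated true score = 0.925·66 + (1 − 0.925)·70 ≈ 66.301
SE_est = SD · √(r(1 − r)) = 7.700 · √0.070 ≈ 7.700 · 0.264 ≈ 2.031
95% CI: 66.301 ± 3.982 ≈ (62.319, 70.283)

[62.32, 70.28]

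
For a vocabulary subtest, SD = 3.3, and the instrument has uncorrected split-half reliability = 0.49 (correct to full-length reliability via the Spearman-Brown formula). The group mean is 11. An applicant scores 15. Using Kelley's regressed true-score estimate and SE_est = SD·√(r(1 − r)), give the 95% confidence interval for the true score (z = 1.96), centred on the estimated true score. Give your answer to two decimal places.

r_full = 2·0.49 / (1 + 0.49) ≈ 0.6577
T̂ = r·X + (1 − r)·M = 0.6577*15 + 0.3423*11 ≈ 9.8658 + 3.7651 ≈ 13.6309
SE_est = SD * √(r(1 − r)) = 3.3000 * √0.2251 ≈ 3.3000 * 0.4745 ≈ 1.5658
95% CI: 13.6309 ± 3.0689 ≈ (10.5620, 16.6998)

[10.56, 16.70]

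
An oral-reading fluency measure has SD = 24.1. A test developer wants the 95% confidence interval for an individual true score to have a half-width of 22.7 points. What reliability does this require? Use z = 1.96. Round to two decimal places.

Required SEM = 22.7 / 1.96 ≃ 11.582
Required reliability = 1 − (SEM/SD)² = 1 − 0.231 ≃ 0.769

0.77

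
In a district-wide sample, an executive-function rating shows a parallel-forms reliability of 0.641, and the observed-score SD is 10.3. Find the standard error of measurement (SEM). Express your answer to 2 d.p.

6.17

SEM = 10.3000 · √(1 − 0.6410) = 10.3000 · √0.3590 ≈ 10.3000 · 0.5992 ≈ 6.1714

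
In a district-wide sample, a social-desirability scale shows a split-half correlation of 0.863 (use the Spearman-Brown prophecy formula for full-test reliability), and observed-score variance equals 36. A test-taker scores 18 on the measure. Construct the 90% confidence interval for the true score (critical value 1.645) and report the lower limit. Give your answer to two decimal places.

σ = 36^(1/2) = 6.0000
Spearman-Brown: r = 2(0.863) / (1 + 0.863) = 1.7260 / 1.8630 ≈ 0.9265
SEM = 6.0000 * √(1 − 0.9265) = 6.0000 * √0.0735 ≈ 6.0000 * 0.2712 ≈ 1.6271
Margin = 1.645 * 1.6271 ≈ 2.6765
Lower bound: 18 − 2.6765 = 15.3235

15.32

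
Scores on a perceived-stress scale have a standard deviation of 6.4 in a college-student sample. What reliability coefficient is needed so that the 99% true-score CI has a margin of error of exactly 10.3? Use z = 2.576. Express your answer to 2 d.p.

0.61

SEM needed = half-width / z = 10.3/2.576 ≈ 3.99845
Required reliability = 1 − (SEM/SD)² = 1 − 0.39032 ≈ 0.60968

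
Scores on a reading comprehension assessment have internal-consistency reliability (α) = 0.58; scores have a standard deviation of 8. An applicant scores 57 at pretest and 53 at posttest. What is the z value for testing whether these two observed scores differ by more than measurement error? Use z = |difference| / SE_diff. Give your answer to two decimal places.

The standard error of measurement is 8.0000*√(1 − 0.5800) ≈ 8.0000*0.6481 ≈ 5.1846.
SE_diff = SEM * √2 ≈ 5.1846 * 1.4142 ≈ 7.3321
z = 4 / 7.3321 ≈ 0.5455

0.55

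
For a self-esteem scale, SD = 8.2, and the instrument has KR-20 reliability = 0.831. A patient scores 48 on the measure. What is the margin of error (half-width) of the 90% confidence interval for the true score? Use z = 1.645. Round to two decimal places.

5.55

SEM = 8.200 × √(1 − 0.831) = 8.200 × √0.169 ≈ 8.200 × 0.411 ≈ 3.371
Half-width = 1.645×3.371 ≈ 5.545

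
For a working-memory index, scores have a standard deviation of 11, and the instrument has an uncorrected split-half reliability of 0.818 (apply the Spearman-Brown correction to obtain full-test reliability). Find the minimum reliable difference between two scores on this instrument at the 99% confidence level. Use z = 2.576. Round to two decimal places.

Full-length reliability (Spearman-Brown) = 2(0.818)/(1+0.818) ≈ 0.8999
SEM = 11.0000 · √(1 − 0.8999) = 11.0000 · √0.1001 ≈ 11.0000 · 0.3164 ≈ 3.4804
SE_diff = √2 · SEM ≈ 4.9221
Minimum reliable difference = 2.576 · SE_diff ≈ 2.576 · 4.9221 ≈ 12.6792

12.68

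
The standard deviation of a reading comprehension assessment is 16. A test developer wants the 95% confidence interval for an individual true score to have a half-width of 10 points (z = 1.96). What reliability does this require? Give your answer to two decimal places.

Required SEM = 10 / 1.96 ≈ 5.102
r = 1 − (SEM / SD)² = 1 − (5.102 / 16)² ≈ 1 − 0.102 ≈ 0.898

0.90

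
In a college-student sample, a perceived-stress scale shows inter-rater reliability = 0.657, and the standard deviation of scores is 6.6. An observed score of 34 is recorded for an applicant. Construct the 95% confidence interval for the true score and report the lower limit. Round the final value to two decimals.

26.42

The standard error of measurement is 6.600×√(1 − 0.657) ≃ 6.600×0.586 ≃ 3.865.
Margin = 1.96 × 3.865 ≃ 7.576
Lower bound: 34 − 7.576 = 26.424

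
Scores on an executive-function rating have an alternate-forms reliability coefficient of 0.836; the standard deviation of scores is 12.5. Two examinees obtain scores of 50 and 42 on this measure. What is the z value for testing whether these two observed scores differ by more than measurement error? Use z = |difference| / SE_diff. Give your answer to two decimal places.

The standard error of measurement is 12.50000×√(1 − 0.83600) ≈ 12.50000×0.40497 ≈ 5.06211.
SE_diff = SEM × √2 ≈ 5.06211 × 1.41421 ≈ 7.15891
z = |50 − 42| / 7.15891 = 8 / 7.15891 ≈ 1.11749

1.12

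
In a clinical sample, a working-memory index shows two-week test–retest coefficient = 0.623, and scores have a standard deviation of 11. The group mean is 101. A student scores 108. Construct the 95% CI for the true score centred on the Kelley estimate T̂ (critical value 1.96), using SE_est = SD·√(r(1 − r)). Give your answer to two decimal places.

[94.91, 115.81]

Estimated true score = 0.623×108 + (1 − 0.623)×101 ≈ 105.361
SE_est = SD × √(r(1 − r)) = 11.000 × √0.235 ≈ 11.000 × 0.485 ≈ 5.331
CI = 105.361 ± 1.96 × 5.331 → [94.912, 115.810]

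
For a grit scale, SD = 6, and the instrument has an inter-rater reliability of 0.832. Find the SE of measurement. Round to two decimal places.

SEM = 6.000*√(1 − 0.832) ≈ 2.459

2.46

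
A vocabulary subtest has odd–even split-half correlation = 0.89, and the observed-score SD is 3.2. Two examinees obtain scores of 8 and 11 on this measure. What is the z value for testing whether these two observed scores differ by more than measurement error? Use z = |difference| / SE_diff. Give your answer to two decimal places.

2.75

Full-length reliability (Spearman-Brown) = 2(0.89)/(1+0.89) ≈ 0.9418
The standard error of measurement is 3.2000*√(1 − 0.9418) ≈ 3.2000*0.2412 ≈ 0.7720.
SE_diff = √2 * SEM ≈ 1.0918
z = 3 / 1.0918 ≈ 2.7478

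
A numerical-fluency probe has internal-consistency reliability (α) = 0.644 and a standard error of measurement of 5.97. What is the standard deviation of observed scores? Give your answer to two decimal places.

SD = SEM / √(1 − r) = 5.97 / √0.356 ≈ 5.97 / 0.597 ≈ 10.006

10.01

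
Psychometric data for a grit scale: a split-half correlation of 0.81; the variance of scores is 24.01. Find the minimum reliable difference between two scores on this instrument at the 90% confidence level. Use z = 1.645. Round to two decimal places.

3.69

SD = √24.01 ≃ 4.90000
Spearman-Brown: r = 2(0.81) / (1 + 0.81) = 1.62000 / 1.81000 ≃ 0.89503
The standard error of measurement is 4.90000×√(1 − 0.89503) ≃ 4.90000×0.32399 ≃ 1.58757.
Standard error of the difference = 1.58757·√2 ≃ 2.24517
Smallest detectable difference = 1.645×2.24517 ≃ 3.69330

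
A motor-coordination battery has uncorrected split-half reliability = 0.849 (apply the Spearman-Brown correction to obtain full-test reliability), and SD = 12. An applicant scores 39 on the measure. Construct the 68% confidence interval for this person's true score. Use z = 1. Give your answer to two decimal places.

r_full = 2·0.849 / (1 + 0.849) ≈ 0.918
SEM = 12.000 * √(1 − 0.918) = 12.000 * √0.082 ≈ 12.000 * 0.286 ≈ 3.429
Half-width = 1*3.429 ≈ 3.429
CI = 39 ± 3.429 → [35.571, 42.429]

[35.57, 42.43]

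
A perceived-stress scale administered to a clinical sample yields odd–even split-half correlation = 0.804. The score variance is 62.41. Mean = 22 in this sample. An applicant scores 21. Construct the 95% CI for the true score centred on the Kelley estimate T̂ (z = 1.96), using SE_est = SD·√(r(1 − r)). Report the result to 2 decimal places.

SD = √62.41 = 7.9000
r_full = 2·0.804 / (1 + 0.804) ≃ 0.8914
T̂ = r·X + (1 − r)·M = 0.8914×21 + 0.1086×22 ≃ 18.7184 + 2.3902 ≃ 21.1086
SE_est = SD × √(r(1 − r)) = 7.9000 × √0.0968 ≃ 7.9000 × 0.3112 ≃ 2.4585
CI = 21.1086 ± 1.96 × 2.4585 → [16.2901, 25.9272]

[16.29, 25.93]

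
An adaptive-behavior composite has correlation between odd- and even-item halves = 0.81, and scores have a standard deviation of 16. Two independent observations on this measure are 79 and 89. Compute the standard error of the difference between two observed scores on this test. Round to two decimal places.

Spearman-Brown: r = 2(0.81) / (1 + 0.81) = 1.6200 / 1.8100 ≃ 0.8950
The standard error of measurement is 16.0000*√(1 − 0.8950) ≃ 16.0000*0.3240 ≃ 5.1839.
SE_diff = SEM * √2 ≃ 5.1839 * 1.4142 ≃ 7.3312

7.33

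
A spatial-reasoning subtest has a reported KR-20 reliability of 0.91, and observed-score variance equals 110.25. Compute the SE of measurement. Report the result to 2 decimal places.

3.15

σ = 110.25^(1/2) = 10.50000
The standard error of measurement is 10.50000*√(1 − 0.91000) ≃ 10.50000*0.30000 ≃ 3.15000.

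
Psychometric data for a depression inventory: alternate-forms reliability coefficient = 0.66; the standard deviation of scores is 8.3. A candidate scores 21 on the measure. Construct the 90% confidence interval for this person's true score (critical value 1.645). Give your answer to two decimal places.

[13.04, 28.96]

SEM = 8.30000 * √(1 − 0.66000) = 8.30000 * √0.34000 ≃ 8.30000 * 0.58310 ≃ 4.83969
1.645 * SEM ≃ 7.96129
CI = 21 ± 7.96129 → [13.03871, 28.96129]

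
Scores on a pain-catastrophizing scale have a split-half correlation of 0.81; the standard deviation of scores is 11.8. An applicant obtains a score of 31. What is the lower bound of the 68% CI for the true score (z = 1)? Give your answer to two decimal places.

27.18

Full-length reliability (Spearman-Brown) = 2(0.81)/(1+0.81) ≃ 0.895
SEM = 11.800 · √(1 − 0.895) = 11.800 · √0.105 ≃ 11.800 · 0.324 ≃ 3.823
1 · SEM ≃ 3.823
Lower bound: 31 − 3.823 = 27.177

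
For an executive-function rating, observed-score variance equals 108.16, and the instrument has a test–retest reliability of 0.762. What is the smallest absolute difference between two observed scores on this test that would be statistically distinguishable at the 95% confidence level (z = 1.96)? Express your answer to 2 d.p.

σ = 108.16^(1/2) = 10.40000
SEM = 10.40000 · √(1 − 0.76200) = 10.40000 · √0.23800 ≈ 10.40000 · 0.48785 ≈ 5.07367
Standard error of the difference = 5.07367·√2 ≈ 7.17525
Smallest detectable difference = 1.96·7.17525 ≈ 14.06348

14.06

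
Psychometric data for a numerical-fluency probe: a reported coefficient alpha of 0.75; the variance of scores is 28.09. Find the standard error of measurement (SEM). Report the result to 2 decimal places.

2.65

SD = √28.09 = 5.300
SEM = 5.300 * √(1 − 0.750) = 5.300 * √0.250 ≃ 5.300 * 0.500 ≃ 2.650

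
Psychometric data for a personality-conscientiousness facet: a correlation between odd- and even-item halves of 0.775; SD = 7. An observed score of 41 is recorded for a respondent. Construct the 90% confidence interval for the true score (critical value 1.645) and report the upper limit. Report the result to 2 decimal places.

r_full = 2·0.775 / (1 + 0.775) ≃ 0.8732
SEM = 7.0000 * √(1 − 0.8732) = 7.0000 * √0.1268 ≃ 7.0000 * 0.3560 ≃ 2.4922
Margin = 1.645 * 2.4922 ≃ 4.0997
Upper bound: 41 + 4.0997 = 45.0997

45.10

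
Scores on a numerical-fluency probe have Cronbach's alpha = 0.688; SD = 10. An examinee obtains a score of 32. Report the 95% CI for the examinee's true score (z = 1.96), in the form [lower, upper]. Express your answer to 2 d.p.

SEM = 10.0000*√(1 − 0.6880) ≈ 5.5857
Half-width = 1.96*5.5857 ≈ 10.9480
95% CI: 32 ± 10.9480 = [21.0520, 42.9480]

[21.05, 42.95]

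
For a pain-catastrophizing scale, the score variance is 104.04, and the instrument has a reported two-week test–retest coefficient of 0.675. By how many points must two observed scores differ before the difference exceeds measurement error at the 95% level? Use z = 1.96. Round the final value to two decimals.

16.12

σ = 104.04^(1/2) = 10.2000
SEM = 10.2000·√(1 − 0.6750) ≈ 5.8149
Standard error of the difference = 5.8149·√2 ≈ 8.2235
Minimum reliable difference = 1.96 · SE_diff ≈ 1.96 · 8.2235 ≈ 16.1181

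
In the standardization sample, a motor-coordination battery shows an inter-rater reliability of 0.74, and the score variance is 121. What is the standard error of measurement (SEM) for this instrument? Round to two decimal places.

5.61

SD = √121 = 11.00000
SEM = 11.00000 · √(1 − 0.74000) = 11.00000 · √0.26000 ≈ 11.00000 · 0.50990 ≈ 5.60892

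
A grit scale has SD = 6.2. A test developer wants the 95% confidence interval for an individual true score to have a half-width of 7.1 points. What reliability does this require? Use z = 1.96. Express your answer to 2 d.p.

SEM needed = half-width / z = 7.1/1.96 ≈ 3.62245
r = 1 − (SEM / SD)² = 1 − (3.62245 / 6.2)² ≈ 1 − 0.34137 ≈ 0.65863

0.66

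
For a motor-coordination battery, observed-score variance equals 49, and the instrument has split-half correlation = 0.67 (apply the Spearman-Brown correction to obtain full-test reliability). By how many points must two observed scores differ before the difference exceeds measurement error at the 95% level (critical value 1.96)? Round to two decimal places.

SD = √49 ≃ 7.000
Spearman-Brown: r = 2(0.67) / (1 + 0.67) = 1.340 / 1.670 ≃ 0.802
SEM = 7.000 * √(1 − 0.802) = 7.000 * √0.198 ≃ 7.000 * 0.445 ≃ 3.112
Standard error of the difference = 3.112·√2 ≃ 4.401
Minimum reliable difference = 1.96 * SE_diff ≃ 1.96 * 4.401 ≃ 8.625

8.63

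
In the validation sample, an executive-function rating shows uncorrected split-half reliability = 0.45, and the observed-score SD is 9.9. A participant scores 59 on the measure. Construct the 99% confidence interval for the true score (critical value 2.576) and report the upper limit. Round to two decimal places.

Full-length reliability (Spearman-Brown) = 2(0.45)/(1+0.45) ≈ 0.62069
The standard error of measurement is 9.90000·√(1 − 0.62069) ≈ 9.90000·0.61588 ≈ 6.09723.
Margin = 2.576 · 6.09723 ≈ 15.70646
Upper bound: 59 + 15.70646 = 74.70646

74.71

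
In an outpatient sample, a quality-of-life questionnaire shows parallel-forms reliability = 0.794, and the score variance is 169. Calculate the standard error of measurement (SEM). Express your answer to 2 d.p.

SD = √169 ≈ 13.00000
SEM = 13.00000 · √(1 − 0.79400) = 13.00000 · √0.20600 ≈ 13.00000 · 0.45387 ≈ 5.90034

5.90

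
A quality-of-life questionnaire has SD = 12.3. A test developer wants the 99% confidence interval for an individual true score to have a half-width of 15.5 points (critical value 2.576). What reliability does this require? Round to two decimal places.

0.76

SEM needed = half-width / z = 15.5/2.576 ≈ 6.0171
r = 1 − (SEM / SD)² = 1 − (6.0171 / 12.3)² ≈ 1 − 0.2393 ≈ 0.7607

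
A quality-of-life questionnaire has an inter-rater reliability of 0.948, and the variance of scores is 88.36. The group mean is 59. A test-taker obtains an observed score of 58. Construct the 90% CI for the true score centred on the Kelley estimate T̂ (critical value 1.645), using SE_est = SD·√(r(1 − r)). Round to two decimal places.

[54.62, 61.49]

SD = √88.36 = 9.4000
T̂ = r·X + (1 − r)·M = 0.9480·58 + 0.0520·59 = 54.9840 + 3.0680 ≈ 58.0520
SE_est = SD · √(r(1 − r)) = 9.4000 · √0.0493 ≈ 9.4000 · 0.2220 ≈ 2.0871
90% CI: 58.0520 ± 3.4332 ≈ (54.6188, 61.4852)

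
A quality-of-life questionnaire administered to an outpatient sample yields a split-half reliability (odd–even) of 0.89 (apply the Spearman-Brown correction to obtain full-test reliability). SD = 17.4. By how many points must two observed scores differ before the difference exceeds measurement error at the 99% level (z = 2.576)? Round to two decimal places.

15.29

Spearman-Brown: r = 2(0.89) / (1 + 0.89) = 1.7800 / 1.8900 ≈ 0.9418
SEM = 17.4000 × √(1 − 0.9418) = 17.4000 × √0.0582 ≈ 17.4000 × 0.2412 ≈ 4.1977
Standard error of the difference = 4.1977·√2 ≈ 5.9365
Smallest detectable difference = 2.576×5.9365 ≈ 15.2924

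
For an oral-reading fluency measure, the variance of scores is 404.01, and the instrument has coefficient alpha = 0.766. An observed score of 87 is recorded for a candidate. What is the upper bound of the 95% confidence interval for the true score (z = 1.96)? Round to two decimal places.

SD = √404.01 ≈ 20.100
The standard error of measurement is 20.100*√(1 − 0.766) ≈ 20.100*0.484 ≈ 9.723.
Half-width = 1.96*9.723 ≈ 19.057
Upper limit = 87 + 19.057 ≈ 106.057

106.06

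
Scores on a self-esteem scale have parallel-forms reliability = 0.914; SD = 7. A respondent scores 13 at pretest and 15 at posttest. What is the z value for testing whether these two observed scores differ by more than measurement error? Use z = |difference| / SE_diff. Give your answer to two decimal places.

0.69

SEM = 7.0000·√(1 − 0.9140) ≃ 2.0528
SE_diff = SEM · √2 ≃ 2.0528 · 1.4142 ≃ 2.9031
z = |13 − 15| / 2.9031 = 2 / 2.9031 ≃ 0.6889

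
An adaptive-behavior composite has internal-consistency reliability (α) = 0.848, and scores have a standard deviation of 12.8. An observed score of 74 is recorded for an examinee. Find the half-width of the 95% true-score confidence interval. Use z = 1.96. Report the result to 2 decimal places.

The standard error of measurement is 12.8000*√(1 − 0.8480) ≈ 12.8000*0.3899 ≈ 4.9904.
1.96 * SEM ≈ 9.7811

9.78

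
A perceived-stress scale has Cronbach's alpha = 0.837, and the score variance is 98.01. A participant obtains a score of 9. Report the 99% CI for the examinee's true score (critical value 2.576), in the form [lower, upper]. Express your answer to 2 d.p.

[-1.30, 19.30]

SD = √98.01 = 9.9000
SEM = 9.9000 × √(1 − 0.8370) = 9.9000 × √0.1630 ≈ 9.9000 × 0.4037 ≈ 3.9970
Half-width = 2.576×3.9970 ≈ 10.2961
Interval: (-1.2961, 19.2961)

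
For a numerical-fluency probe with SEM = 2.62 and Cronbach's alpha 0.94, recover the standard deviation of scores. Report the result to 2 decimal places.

SD = 2.62 / √(1 − 0.94) ≈ 10.696

10.70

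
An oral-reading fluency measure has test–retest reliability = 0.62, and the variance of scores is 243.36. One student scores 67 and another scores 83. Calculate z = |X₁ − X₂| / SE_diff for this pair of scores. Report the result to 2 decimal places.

σ = 243.36^(1/2) = 15.600
SEM = 15.600 · √(1 − 0.620) = 15.600 · √0.380 ≈ 15.600 · 0.616 ≈ 9.616
SE_diff = SEM · √2 ≈ 9.616 · 1.414 ≈ 13.600
z = |67 − 83| / 13.600 = 16 / 13.600 ≈ 1.176

1.18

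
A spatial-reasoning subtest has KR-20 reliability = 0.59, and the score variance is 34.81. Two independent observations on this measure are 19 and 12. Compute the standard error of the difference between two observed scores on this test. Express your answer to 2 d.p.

SD = √34.81 = 5.900
SEM = 5.900×√(1 − 0.590) ≃ 3.778
SE_diff = √2 × SEM ≃ 5.343

5.34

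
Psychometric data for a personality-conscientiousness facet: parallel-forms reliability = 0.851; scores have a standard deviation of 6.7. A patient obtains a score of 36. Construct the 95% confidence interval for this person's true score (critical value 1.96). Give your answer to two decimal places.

SEM = 6.7000 × √(1 − 0.8510) = 6.7000 × √0.1490 ≈ 6.7000 × 0.3860 ≈ 2.5862
1.96 × SEM ≈ 5.0690
Interval: (30.9310, 41.0690)

[30.93, 41.07]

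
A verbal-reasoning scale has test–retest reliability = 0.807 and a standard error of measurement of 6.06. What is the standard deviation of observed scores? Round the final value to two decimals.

13.79

SD = 6.06 / √(1 − 0.807) ≃ 13.7941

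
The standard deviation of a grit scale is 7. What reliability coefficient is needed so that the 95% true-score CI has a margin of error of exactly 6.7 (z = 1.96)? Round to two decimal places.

0.76

Required SEM = 6.7 / 1.96 ≈ 3.418
r = 1 − (SEM / SD)² = 1 − (3.418 / 7)² ≈ 1 − 0.238 ≈ 0.762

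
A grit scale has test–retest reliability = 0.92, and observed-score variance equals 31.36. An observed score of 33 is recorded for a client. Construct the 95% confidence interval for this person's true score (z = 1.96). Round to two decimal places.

[29.90, 36.10]

SD = √31.36 ≃ 5.6000
SEM = 5.6000 × √(1 − 0.9200) = 5.6000 × √0.0800 ≃ 5.6000 × 0.2828 ≃ 1.5839
Margin = 1.96 × 1.5839 ≃ 3.1045
Interval: (29.8955, 36.1045)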